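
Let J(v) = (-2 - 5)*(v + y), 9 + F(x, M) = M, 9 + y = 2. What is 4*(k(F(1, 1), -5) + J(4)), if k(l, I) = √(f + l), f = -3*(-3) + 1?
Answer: 84 + 4*√2 ≈ 89.657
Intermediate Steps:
y = -7 (y = -9 + 2 = -7)
F(x, M) = -9 + M
f = 10 (f = 9 + 1 = 10)
k(l, I) = √(10 + l)
J(v) = 49 - 7*v (J(v) = (-2 - 5)*(v - 7) = -7*(-7 + v) = 49 - 7*v)
4*(k(F(1, 1), -5) + J(4)) = 4*(√(10 + (-9 + 1)) + (49 - 7*4)) = 4*(√(10 - 8) + (49 - 28)) = 4*(√2 + 21) = 4*(21 + √2) = 84 + 4*√2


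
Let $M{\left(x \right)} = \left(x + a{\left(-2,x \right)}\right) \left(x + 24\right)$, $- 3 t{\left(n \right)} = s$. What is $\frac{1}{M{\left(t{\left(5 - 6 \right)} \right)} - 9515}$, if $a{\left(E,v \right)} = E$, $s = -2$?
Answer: $- \frac{9}{85931} \approx -0.00010474$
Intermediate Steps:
$t{\left(n \right)} = \frac{2}{3}$ ($t{\left(n \right)} = \left(- \frac{1}{3}\right) \left(-2\right) = \frac{2}{3}$)
$M{\left(x \right)} = \left(-2 + x\right) \left(24 + x\right)$ ($M{\left(x \right)} = \left(x - 2\right) \left(x + 24\right) = \left(-2 + x\right) \left(24 + x\right)$)
$\frac{1}{M{\left(t{\left(5 - 6 \right)} \right)} - 9515} = \frac{1}{\left(-48 + \left(\frac{2}{3}\right)^{2} + 22 \cdot \frac{2}{3}\right) - 9515} = \frac{1}{\left(-48 + \frac{4}{9} + \frac{44}{3}\right) - 9515} = \frac{1}{- \frac{296}{9} - 9515} = \frac{1}{- \frac{85931}{9}} = - \frac{9}{85931}$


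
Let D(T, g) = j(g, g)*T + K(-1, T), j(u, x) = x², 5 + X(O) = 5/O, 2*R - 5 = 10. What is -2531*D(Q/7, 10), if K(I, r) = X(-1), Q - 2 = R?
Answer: -2227280/7 ≈ -3.1818e+5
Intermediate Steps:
R = 15/2 (R = 5/2 + (½)*10 = 5/2 + 5 = 15/2 ≈ 7.5000)
X(O) = -5 + 5/O
Q = 19/2 (Q = 2 + 15/2 = 19/2 ≈ 9.5000)
K(I, r) = -10 (K(I, r) = -5 + 5/(-1) = -5 + 5*(-1) = -5 - 5 = -10)
D(T, g) = -10 + T*g² (D(T, g) = g²*T - 10 = T*g² - 10 = -10 + T*g²)
-2531*D(Q/7, 10) = -2531*(-10 + ((19/2)/7)*10²) = -2531*(-10 + ((19/2)*(⅐))*100) = -2531*(-10 + (19/14)*100) = -2531*(-10 + 950/7) = -2531*880/7 = -2227280/7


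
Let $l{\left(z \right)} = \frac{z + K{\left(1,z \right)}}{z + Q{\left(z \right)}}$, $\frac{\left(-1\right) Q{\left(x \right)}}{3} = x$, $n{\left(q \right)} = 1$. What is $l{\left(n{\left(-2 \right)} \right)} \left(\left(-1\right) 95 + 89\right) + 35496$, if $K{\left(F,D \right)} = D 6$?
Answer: $35517$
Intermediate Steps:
$Q{\left(x \right)} = - 3 x$
$K{\left(F,D \right)} = 6 D$
$l{\left(z \right)} = - \frac{7}{2}$ ($l{\left(z \right)} = \frac{z + 6 z}{z - 3 z} = \frac{7 z}{\left(-2\right) z} = 7 z \left(- \frac{1}{2 z}\right) = - \frac{7}{2}$)
$l{\left(n{\left(-2 \right)} \right)} \left(\left(-1\right) 95 + 89\right) + 35496 = - \frac{7 \left(\left(-1\right) 95 + 89\right)}{2} + 35496 = - \frac{7 \left(-95 + 89\right)}{2} + 35496 = \left(- \frac{7}{2}\right) \left(-6\right) + 35496 = 21 + 35496 = 35517$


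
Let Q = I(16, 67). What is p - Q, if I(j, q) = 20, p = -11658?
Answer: -11678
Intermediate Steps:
Q = 20
p - Q = -11658 - 1*20 = -11658 - 20 = -11678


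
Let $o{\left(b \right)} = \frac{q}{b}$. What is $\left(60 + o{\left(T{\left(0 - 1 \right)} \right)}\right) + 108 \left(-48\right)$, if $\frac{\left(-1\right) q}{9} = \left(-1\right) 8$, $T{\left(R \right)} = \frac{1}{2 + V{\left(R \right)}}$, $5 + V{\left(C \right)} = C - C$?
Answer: $-5340$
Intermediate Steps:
$V{\left(C \right)} = -5$ ($V{\left(C \right)} = -5 + \left(C - C\right) = -5 + 0 = -5$)
$T{\left(R \right)} = - \frac{1}{3}$ ($T{\left(R \right)} = \frac{1}{2 - 5} = \frac{1}{-3} = - \frac{1}{3}$)
$q = 72$ ($q = - 9 \left(\left(-1\right) 8\right) = \left(-9\right) \left(-8\right) = 72$)
$o{\left(b \right)} = \frac{72}{b}$
$\left(60 + o{\left(T{\left(0 - 1 \right)} \right)}\right) + 108 \left(-48\right) = \left(60 + \frac{72}{- \frac{1}{3}}\right) + 108 \left(-48\right) = \left(60 + 72 \left(-3\right)\right) - 5184 = \left(60 - 216\right) - 5184 = -156 - 5184 = -5340$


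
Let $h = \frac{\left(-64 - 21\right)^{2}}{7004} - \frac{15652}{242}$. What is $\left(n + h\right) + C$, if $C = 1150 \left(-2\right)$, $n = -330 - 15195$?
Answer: $- \frac{891784787}{49852} \approx -17889.0$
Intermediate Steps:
$n = -15525$
$h = - \frac{3172887}{49852}$ ($h = \left(-85\right)^{2} \cdot \frac{1}{7004} - \frac{7826}{121} = 7225 \cdot \frac{1}{7004} - \frac{7826}{121} = \frac{425}{412} - \frac{7826}{121} = - \frac{3172887}{49852} \approx -63.646$)
$C = -2300$
$\left(n + h\right) + C = \left(-15525 - \frac{3172887}{49852}\right) - 2300 = - \frac{777125187}{49852} - 2300 = - \frac{891784787}{49852}$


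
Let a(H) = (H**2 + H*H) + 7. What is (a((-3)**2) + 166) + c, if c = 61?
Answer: 396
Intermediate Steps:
a(H) = 7 + 2*H**2 (a(H) = (H**2 + H**2) + 7 = 2*H**2 + 7 = 7 + 2*H**2)
(a((-3)**2) + 166) + c = ((7 + 2*((-3)**2)**2) + 166) + 61 = ((7 + 2*9**2) + 166) + 61 = ((7 + 2*81) + 166) + 61 = ((7 + 162) + 166) + 61 = (169 + 166) + 61 = 335 + 61 = 396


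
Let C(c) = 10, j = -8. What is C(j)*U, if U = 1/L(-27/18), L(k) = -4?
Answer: -5/2 ≈ -2.5000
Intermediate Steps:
U = -1/4 (U = 1/(-4) = -1/4 ≈ -0.25000)
C(j)*U = 10*(-1/4) = -5/2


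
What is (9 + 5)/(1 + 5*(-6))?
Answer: -14/29 ≈ -0.48276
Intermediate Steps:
(9 + 5)/(1 + 5*(-6)) = 14/(1 - 30) = 14/(-29) = 14*(-1/29) = -14/29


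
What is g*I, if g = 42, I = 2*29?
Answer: 2436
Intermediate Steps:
I = 58
g*I = 42*58 = 2436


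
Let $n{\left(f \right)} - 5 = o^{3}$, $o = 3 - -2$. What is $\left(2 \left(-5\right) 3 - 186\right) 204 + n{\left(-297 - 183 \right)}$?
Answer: $-43934$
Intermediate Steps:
$o = 5$ ($o = 3 + 2 = 5$)
$n{\left(f \right)} = 130$ ($n{\left(f \right)} = 5 + 5^{3} = 5 + 125 = 130$)
$\left(2 \left(-5\right) 3 - 186\right) 204 + n{\left(-297 - 183 \right)} = \left(2 \left(-5\right) 3 - 186\right) 204 + 130 = \left(\left(-10\right) 3 - 186\right) 204 + 130 = \left(-30 - 186\right) 204 + 130 = \left(-216\right) 204 + 130 = -44064 + 130 = -43934$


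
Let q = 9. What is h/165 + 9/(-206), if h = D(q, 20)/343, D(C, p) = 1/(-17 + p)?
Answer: -1527859/34975710 ≈ -0.043683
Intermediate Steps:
h = 1/1029 (h = 1/((-17 + 20)*343) = (1/343)/3 = (⅓)*(1/343) = 1/1029 ≈ 0.00097182)
h/165 + 9/(-206) = (1/1029)/165 + 9/(-206) = (1/1029)*(1/165) + 9*(-1/206) = 1/169785 - 9/206 = -1527859/34975710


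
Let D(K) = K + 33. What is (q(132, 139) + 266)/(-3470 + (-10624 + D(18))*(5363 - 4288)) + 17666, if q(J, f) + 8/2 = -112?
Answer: 13390174348/757963 ≈ 17666.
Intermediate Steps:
q(J, f) = -116 (q(J, f) = -4 - 112 = -116)
D(K) = 33 + K
(q(132, 139) + 266)/(-3470 + (-10624 + D(18))*(5363 - 4288)) + 17666 = (-116 + 266)/(-3470 + (-10624 + (33 + 18))*(5363 - 4288)) + 17666 = 150/(-3470 + (-10624 + 51)*1075) + 17666 = 150/(-3470 - 10573*1075) + 17666 = 150/(-3470 - 11365975) + 17666 = 150/(-11369445) + 17666 = 150*(-1/11369445) + 17666 = -10/757963 + 17666 = 13390174348/757963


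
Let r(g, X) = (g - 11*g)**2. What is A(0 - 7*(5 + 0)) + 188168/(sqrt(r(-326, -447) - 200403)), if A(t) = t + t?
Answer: -70 + 188168*sqrt(10427197)/10427197 ≈ -11.728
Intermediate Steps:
r(g, X) = 100*g**2 (r(g, X) = (-10*g)**2 = 100*g**2)
A(t) = 2*t
A(0 - 7*(5 + 0)) + 188168/(sqrt(r(-326, -447) - 200403)) = 2*(0 - 7*(5 + 0)) + 188168/(sqrt(100*(-326)**2 - 200403)) = 2*(0 - 7*5) + 188168/(sqrt(100*106276 - 200403)) = 2*(0 - 35) + 188168/(sqrt(10627600 - 200403)) = 2*(-35) + 188168/(sqrt(10427197)) = -70 + 188168*(sqrt(10427197)/10427197) = -70 + 188168*sqrt(10427197)/10427197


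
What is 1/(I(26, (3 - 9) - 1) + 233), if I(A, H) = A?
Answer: 1/259 ≈ 0.0038610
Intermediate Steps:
1/(I(26, (3 - 9) - 1) + 233) = 1/(26 + 233) = 1/259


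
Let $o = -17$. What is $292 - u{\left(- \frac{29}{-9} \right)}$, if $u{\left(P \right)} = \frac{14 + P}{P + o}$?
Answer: $\frac{1173}{4} \approx 293.25$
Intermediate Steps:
$u{\left(P \right)} = \frac{14 + P}{-17 + P}$ ($u{\left(P \right)} = \frac{14 + P}{P - 17} = \frac{14 + P}{-17 + P}$)
$292 - u{\left(- \frac{29}{-9} \right)} = 292 - \frac{14 - \frac{29}{-9}}{-17 - \frac{29}{-9}} = 292 - \frac{14 - - \frac{29}{9}}{-17 - - \frac{29}{9}} = 292 - \frac{14 + \frac{29}{9}}{-17 + \frac{29}{9}} = 292 - \frac{1}{- \frac{124}{9}} \cdot \frac{155}{9} = 292 - \left(- \frac{9}{124}\right) \frac{155}{9} = 292 - - \frac{5}{4} = 292 + \frac{5}{4} = \frac{1173}{4}$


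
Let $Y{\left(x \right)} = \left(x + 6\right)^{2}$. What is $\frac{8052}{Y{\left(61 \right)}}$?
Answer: $\frac{8052}{4489} \approx 1.7937$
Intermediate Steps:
$Y{\left(x \right)} = \left(6 + x\right)^{2}$
$\frac{8052}{Y{\left(61 \right)}} = \frac{8052}{\left(6 + 61\right)^{2}} = \frac{8052}{67^{2}} = \frac{8052}{4489}$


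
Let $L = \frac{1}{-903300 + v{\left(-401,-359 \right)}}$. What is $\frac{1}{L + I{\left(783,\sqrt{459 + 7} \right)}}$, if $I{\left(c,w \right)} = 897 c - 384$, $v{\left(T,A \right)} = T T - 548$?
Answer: $\frac{743047}{521594473448} \approx 1.4246 \cdot 10^{-6}$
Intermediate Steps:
$v{\left(T,A \right)} = -548 + T^{2}$ ($v{\left(T,A \right)} = T^{2} - 548 = -548 + T^{2}$)
$I{\left(c,w \right)} = -384 + 897 c$
$L = - \frac{1}{743047}$ ($L = \frac{1}{-903300 - \left(548 - \left(-401\right)^{2}\right)} = \frac{1}{-903300 + \left(-548 + 160801\right)} = \frac{1}{-903300 + 160253} = \frac{1}{-743047} = - \frac{1}{743047} \approx -1.3458 \cdot 10^{-6}$)
$\frac{1}{L + I{\left(783,\sqrt{459 + 7} \right)}} = \frac{1}{- \frac{1}{743047} + \left(-384 + 897 \cdot 783\right)} = \frac{1}{- \frac{1}{743047} + \left(-384 + 702351\right)} = \frac{1}{- \frac{1}{743047} + 701967} = \frac{1}{\frac{521594473448}{743047}} = \frac{743047}{521594473448}$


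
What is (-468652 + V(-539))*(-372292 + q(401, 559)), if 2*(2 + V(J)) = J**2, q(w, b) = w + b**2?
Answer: 19212807835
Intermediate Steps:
V(J) = -2 + J**2/2
(-468652 + V(-539))*(-372292 + q(401, 559)) = (-468652 + (-2 + (1/2)*(-539)**2))*(-372292 + (401 + 559**2)) = (-468652 + (-2 + (1/2)*290521))*(-372292 + (401 + 312481)) = (-468652 + (-2 + 290521/2))*(-372292 + 312882) = (-468652 + 290517/2)*(-59410) = -646787/2*(-59410) = 19212807835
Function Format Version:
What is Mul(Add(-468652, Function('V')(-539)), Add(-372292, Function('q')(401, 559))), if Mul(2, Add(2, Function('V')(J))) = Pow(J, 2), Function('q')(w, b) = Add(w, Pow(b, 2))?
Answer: 19212807835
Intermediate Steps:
Function('V')(J) = Add(-2, Mul(Rational(1, 2), Pow(J, 2)))
Mul(Add(-468652, Function('V')(-539)), Add(-372292, Function('q')(401, 559))) = Mul(Add(-468652, Add(-2, Mul(Rational(1, 2), Pow(-539, 2)))), Add(-372292, Add(401, Pow(559, 2)))) = Mul(Add(-468652, Add(-2, Mul(Rational(1, 2), 290521))), Add(-372292, Add(401, 312481))) = Mul(Add(-468652, Add(-2, Rational(290521, 2))), Add(-372292, 312882)) = Mul(Add(-468652, Rational(290517, 2)), -59410) = Mul(Rational(-646787, 2), -59410) = 19212807835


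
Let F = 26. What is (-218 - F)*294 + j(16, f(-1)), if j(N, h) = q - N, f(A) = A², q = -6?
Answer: -71758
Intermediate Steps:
j(N, h) = -6 - N
(-218 - F)*294 + j(16, f(-1)) = (-218 - 1*26)*294 + (-6 - 1*16) = (-218 - 26)*294 + (-6 - 16) = -244*294 - 22 = -71736 - 22 = -71758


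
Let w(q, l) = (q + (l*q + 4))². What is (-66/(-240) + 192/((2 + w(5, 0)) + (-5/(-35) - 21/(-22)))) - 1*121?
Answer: -20452553/172680 ≈ -118.44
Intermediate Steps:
w(q, l) = (4 + q + l*q)² (w(q, l) = (q + (4 + l*q))² = (4 + q + l*q)²)
(-66/(-240) + 192/((2 + w(5, 0)) + (-5/(-35) - 21/(-22)))) - 1*121 = (-66/(-240) + 192/((2 + (4 + 5 + 0*5)²) + (-5/(-35) - 21/(-22)))) - 1*121 = (-66*(-1/240) + 192/((2 + (4 + 5 + 0)²) + (-5*(-1/35) - 21*(-1/22)))) - 121 = (11/40 + 192/((2 + 9²) + (⅐ + 21/22))) - 121 = (11/40 + 192/((2 + 81) + 169/154)) - 121 = (11/40 + 192/(83 + 169/154)) - 121 = (11/40 + 192/(12951/154)) - 121 = (11/40 + 192*(154/12951)) - 121 = (11/40 + 9856/4317) - 121 = 441727/172680 - 121 = -20452553/172680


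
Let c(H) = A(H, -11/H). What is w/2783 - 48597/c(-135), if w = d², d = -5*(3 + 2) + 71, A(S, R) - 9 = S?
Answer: 1963943/5082 ≈ 386.45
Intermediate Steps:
A(S, R) = 9 + S
c(H) = 9 + H
d = 46 (d = -5*5 + 71 = -25 + 71 = 46)
w = 2116 (w = 46² = 2116)
w/2783 - 48597/c(-135) = 2116/2783 - 48597/(9 - 135) = 2116*(1/2783) - 48597/(-126) = 92/121 - 48597*(-1/126) = 92/121 + 16199/42 = 1963943/5082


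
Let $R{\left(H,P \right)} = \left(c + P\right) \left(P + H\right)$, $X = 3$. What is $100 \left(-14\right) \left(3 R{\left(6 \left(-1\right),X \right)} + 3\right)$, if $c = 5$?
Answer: $96600$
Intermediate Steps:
$R{\left(H,P \right)} = \left(5 + P\right) \left(H + P\right)$ ($R{\left(H,P \right)} = \left(5 + P\right) \left(P + H\right) = \left(5 + P\right) \left(H + P\right)$)
$100 \left(-14\right) \left(3 R{\left(6 \left(-1\right),X \right)} + 3\right) = 100 \left(-14\right) \left(3 \left(3^{2} + 5 \cdot 6 \left(-1\right) + 5 \cdot 3 + 6 \left(-1\right) 3\right) + 3\right) = - 1400 \left(3 \left(9 + 5 \left(-6\right) + 15 - 18\right) + 3\right) = - 1400 \left(3 \left(9 - 30 + 15 - 18\right) + 3\right) = - 1400 \left(3 \left(-24\right) + 3\right) = - 1400 \left(-72 + 3\right) = \left(-1400\right) \left(-69\right) = 96600$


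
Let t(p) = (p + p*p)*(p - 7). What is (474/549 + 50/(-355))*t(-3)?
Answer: -187760/4331 ≈ -43.353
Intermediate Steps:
t(p) = (-7 + p)*(p + p²) (t(p) = (p + p²)*(-7 + p) = (-7 + p)*(p + p²))
(474/549 + 50/(-355))*t(-3) = (474/549 + 50/(-355))*(-3*(-7 + (-3)² - 6*(-3))) = (474*(1/549) + 50*(-1/355))*(-3*(-7 + 9 + 18)) = (158/183 - 10/71)*(-3*20) = (9388/12993)*(-60) = -187760/4331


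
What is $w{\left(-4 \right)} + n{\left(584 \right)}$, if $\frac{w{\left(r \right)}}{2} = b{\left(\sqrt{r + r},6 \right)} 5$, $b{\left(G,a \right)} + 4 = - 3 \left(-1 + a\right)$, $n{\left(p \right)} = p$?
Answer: $394$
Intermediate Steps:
$b{\left(G,a \right)} = -1 - 3 a$ ($b{\left(G,a \right)} = -4 - 3 \left(-1 + a\right) = -4 - \left(-3 + 3 a\right) = -1 - 3 a$)
$w{\left(r \right)} = -190$ ($w{\left(r \right)} = 2 \left(-1 - 18\right) 5 = 2 \left(\left(-19\right) 5\right) = 2 \left(-95\right) = -190$)
$w{\left(-4 \right)} + n{\left(584 \right)} = -190 + 584 = 394$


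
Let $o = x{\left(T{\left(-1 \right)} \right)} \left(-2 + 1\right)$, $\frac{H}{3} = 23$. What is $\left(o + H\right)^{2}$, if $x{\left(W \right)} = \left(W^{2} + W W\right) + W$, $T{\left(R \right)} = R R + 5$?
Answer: $81$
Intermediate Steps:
$T{\left(R \right)} = 5 + R^{2}$ ($T{\left(R \right)} = R^{2} + 5 = 5 + R^{2}$)
$x{\left(W \right)} = W + 2 W^{2}$ ($x{\left(W \right)} = \left(W^{2} + W^{2}\right) + W = 2 W^{2} + W = W + 2 W^{2}$)
$H = 69$ ($H = 3 \cdot 23 = 69$)
$o = -78$ ($o = \left(5 + \left(-1\right)^{2}\right) \left(1 + 2 \left(5 + \left(-1\right)^{2}\right)\right) \left(-2 + 1\right) = \left(5 + 1\right) \left(1 + 2 \left(5 + 1\right)\right) \left(-1\right) = 6 \left(1 + 2 \cdot 6\right) \left(-1\right) = 6 \left(1 + 12\right) \left(-1\right) = 6 \cdot 13 \left(-1\right) = 78 \left(-1\right) = -78$)
$\left(o + H\right)^{2} = \left(-78 + 69\right)^{2} = \left(-9\right)^{2} = 81$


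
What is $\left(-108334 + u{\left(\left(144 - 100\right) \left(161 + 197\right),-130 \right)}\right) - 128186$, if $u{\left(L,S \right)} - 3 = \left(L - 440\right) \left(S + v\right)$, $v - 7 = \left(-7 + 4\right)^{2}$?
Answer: $-1982085$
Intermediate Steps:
$v = 16$ ($v = 7 + \left(-7 + 4\right)^{2} = 7 + \left(-3\right)^{2} = 7 + 9 = 16$)
$u{\left(L,S \right)} = 3 + \left(-440 + L\right) \left(16 + S\right)$ ($u{\left(L,S \right)} = 3 + \left(L - 440\right) \left(S + 16\right) = 3 + \left(-440 + L\right) \left(16 + S\right)$)
$\left(-108334 + u{\left(\left(144 - 100\right) \left(161 + 197\right),-130 \right)}\right) - 128186 = \left(-108334 + \left(-7037 - -57200 + 16 \left(144 - 100\right) \left(161 + 197\right) + \left(144 - 100\right) \left(161 + 197\right) \left(-130\right)\right)\right) - 128186 = \left(-108334 + \left(-7037 + 57200 + 16 \cdot 44 \cdot 358 + 44 \cdot 358 \left(-130\right)\right)\right) - 128186 = \left(-108334 + \left(-7037 + 57200 + 16 \cdot 15752 + 15752 \left(-130\right)\right)\right) - 128186 = \left(-108334 + \left(-7037 + 57200 + 252032 - 2047760\right)\right) - 128186 = \left(-108334 - 1745565\right) - 128186 = -1853899 - 128186 = -1982085$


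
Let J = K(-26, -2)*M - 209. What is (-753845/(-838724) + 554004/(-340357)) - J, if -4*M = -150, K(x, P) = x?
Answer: 337783171981881/285465584468 ≈ 1183.3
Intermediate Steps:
M = 75/2 (M = -¼*(-150) = 75/2 ≈ 37.500)
J = -1184 (J = -26*75/2 - 209 = -975 - 209 = -1184)
(-753845/(-838724) + 554004/(-340357)) - J = (-753845/(-838724) + 554004/(-340357)) - 1*(-1184) = (-753845*(-1/838724) + 554004*(-1/340357)) + 1184 = (753845/838724 - 554004/340357) + 1184 = -208080028231/285465584468 + 1184 = 337783171981881/285465584468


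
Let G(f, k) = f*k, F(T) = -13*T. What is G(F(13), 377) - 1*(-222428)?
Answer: 158715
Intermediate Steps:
G(F(13), 377) - 1*(-222428) = -13*13*377 - 1*(-222428) = -169*377 + 222428 = -63713 + 222428 = 158715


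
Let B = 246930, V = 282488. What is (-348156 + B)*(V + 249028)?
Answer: -53803238616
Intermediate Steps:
(-348156 + B)*(V + 249028) = (-348156 + 246930)*(282488 + 249028) = -101226*531516 = -53803238616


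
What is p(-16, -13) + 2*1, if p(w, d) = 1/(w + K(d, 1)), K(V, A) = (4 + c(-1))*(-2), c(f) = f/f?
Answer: 51/26 ≈ 1.9615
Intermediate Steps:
c(f) = 1
K(V, A) = -10 (K(V, A) = (4 + 1)*(-2) = 5*(-2) = -10)
p(w, d) = 1/(-10 + w) (p(w, d) = 1/(w - 10) = 1/(-10 + w))
p(-16, -13) + 2*1 = 1/(-10 - 16) + 2*1 = 1/(-26) + 2 = -1/26 + 2 = 51/26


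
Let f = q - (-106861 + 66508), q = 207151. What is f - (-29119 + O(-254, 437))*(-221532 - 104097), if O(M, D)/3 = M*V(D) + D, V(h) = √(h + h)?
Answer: -9054843728 - 248129298*√874 ≈ -1.6390e+10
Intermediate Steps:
V(h) = √2*√h (V(h) = √(2*h) = √2*√h)
O(M, D) = 3*D + 3*M*√2*√D (O(M, D) = 3*(M*(√2*√D) + D) = 3*(M*√2*√D + D) = 3*(D + M*√2*√D) = 3*D + 3*M*√2*√D)
f = 247504 (f = 207151 - (-106861 + 66508) = 207151 - 1*(-40353) = 207151 + 40353 = 247504)
f - (-29119 + O(-254, 437))*(-221532 - 104097) = 247504 - (-29119 + (3*437 + 3*(-254)*√2*√437))*(-221532 - 104097) = 247504 - (-29119 + (1311 - 762*√874))*(-325629) = 247504 - (-27808 - 762*√874)*(-325629) = 247504 - (9055091232 + 248129298*√874) = 247504 + (-9055091232 - 248129298*√874) = -9054843728 - 248129298*√874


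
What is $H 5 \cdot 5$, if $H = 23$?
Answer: $575$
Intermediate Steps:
$H 5 \cdot 5 = 23 \cdot 5 \cdot 5 = 23 \cdot 25 = 575$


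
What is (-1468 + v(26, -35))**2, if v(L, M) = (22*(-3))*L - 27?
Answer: 10310521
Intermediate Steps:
v(L, M) = -27 - 66*L (v(L, M) = -66*L - 27 = -27 - 66*L)
(-1468 + v(26, -35))**2 = (-1468 + (-27 - 66*26))**2 = (-1468 + (-27 - 1716))**2 = (-1468 - 1743)**2 = (-3211)**2 = 10310521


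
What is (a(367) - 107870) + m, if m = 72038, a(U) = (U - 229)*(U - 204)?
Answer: -13338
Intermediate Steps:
a(U) = (-229 + U)*(-204 + U)
(a(367) - 107870) + m = ((46716 + 367**2 - 433*367) - 107870) + 72038 = ((46716 + 134689 - 158911) - 107870) + 72038 = (22494 - 107870) + 72038 = -85376 + 72038 = -13338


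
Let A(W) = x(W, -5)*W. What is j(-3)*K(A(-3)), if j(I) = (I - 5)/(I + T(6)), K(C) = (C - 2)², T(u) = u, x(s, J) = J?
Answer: -1352/3 ≈ -450.67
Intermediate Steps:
A(W) = -5*W
K(C) = (-2 + C)²
j(I) = (-5 + I)/(6 + I) (j(I) = (I - 5)/(I + 6) = (-5 + I)/(6 + I))
j(-3)*K(A(-3)) = ((-5 - 3)/(6 - 3))*(-2 - 5*(-3))² = (-8/3)*(-2 + 15)² = ((⅓)*(-8))*13² = -8/3*169 = -1352/3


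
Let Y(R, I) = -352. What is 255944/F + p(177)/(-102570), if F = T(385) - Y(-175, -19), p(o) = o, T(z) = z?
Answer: 8750681877/25198030 ≈ 347.28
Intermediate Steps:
F = 737 (F = 385 - 1*(-352) = 385 + 352 = 737)
255944/F + p(177)/(-102570) = 255944/737 + 177/(-102570) = 255944*(1/737) + 177*(-1/102570) = 255944/737 - 59/34190 = 8750681877/25198030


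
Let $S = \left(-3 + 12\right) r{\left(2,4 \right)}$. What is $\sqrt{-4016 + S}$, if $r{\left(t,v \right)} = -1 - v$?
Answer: $i \sqrt{4061} \approx 63.726 i$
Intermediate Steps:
$S = -45$ ($S = \left(-3 + 12\right) \left(-1 - 4\right) = 9 \left(-1 - 4\right) = 9 \left(-5\right) = -45$)
$\sqrt{-4016 + S} = \sqrt{-4016 - 45} = \sqrt{-4061} = i \sqrt{4061}$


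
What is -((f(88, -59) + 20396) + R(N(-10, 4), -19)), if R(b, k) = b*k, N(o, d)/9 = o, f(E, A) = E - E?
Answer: -22106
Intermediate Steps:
f(E, A) = 0
N(o, d) = 9*o
-((f(88, -59) + 20396) + R(N(-10, 4), -19)) = -((0 + 20396) + (9*(-10))*(-19)) = -(20396 - 90*(-19)) = -(20396 + 1710) = -1*22106 = -22106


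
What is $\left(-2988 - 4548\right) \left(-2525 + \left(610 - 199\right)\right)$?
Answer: $15931104$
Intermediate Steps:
$\left(-2988 - 4548\right) \left(-2525 + \left(610 - 199\right)\right) = - 7536 \left(-2525 + \left(610 - 199\right)\right) = - 7536 \left(-2525 + 411\right) = \left(-7536\right) \left(-2114\right) = 15931104$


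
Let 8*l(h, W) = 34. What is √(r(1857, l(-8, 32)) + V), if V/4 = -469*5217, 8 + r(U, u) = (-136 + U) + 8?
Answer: I*√9785371 ≈ 3128.2*I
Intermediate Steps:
l(h, W) = 17/4 (l(h, W) = (⅛)*34 = 17/4)
r(U, u) = -136 + U (r(U, u) = -8 + ((-136 + U) + 8) = -8 + (-128 + U) = -136 + U)
V = -9787092 (V = 4*(-469*5217) = 4*(-2446773) = -9787092)
√(r(1857, l(-8, 32)) + V) = √((-136 + 1857) - 9787092) = √(1721 - 9787092) = √(-9785371) = I*√9785371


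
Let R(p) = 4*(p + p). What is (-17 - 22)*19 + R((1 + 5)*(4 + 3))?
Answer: -405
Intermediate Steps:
R(p) = 8*p (R(p) = 4*(2*p) = 8*p)
(-17 - 22)*19 + R((1 + 5)*(4 + 3)) = (-17 - 22)*19 + 8*((1 + 5)*(4 + 3)) = -39*19 + 8*(6*7) = -741 + 8*42 = -741 + 336 = -405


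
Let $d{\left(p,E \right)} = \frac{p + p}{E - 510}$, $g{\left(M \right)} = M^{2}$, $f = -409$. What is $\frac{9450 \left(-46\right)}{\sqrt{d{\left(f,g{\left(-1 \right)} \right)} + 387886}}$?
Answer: $- \frac{108675 \sqrt{25123577282}}{24679349} \approx -697.97$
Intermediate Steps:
$d{\left(p,E \right)} = \frac{2 p}{-510 + E}$
$\frac{9450 \left(-46\right)}{\sqrt{d{\left(f,g{\left(-1 \right)} \right)} + 387886}} = \frac{9450 \left(-46\right)}{\sqrt{2 \left(-409\right) \frac{1}{-510 + \left(-1\right)^{2}} + 387886}} = - \frac{434700}{\sqrt{2 \left(-409\right) \frac{1}{-510 + 1} + 387886}} = - \frac{434700}{\sqrt{2 \left(-409\right) \frac{1}{-509} + 387886}} = - \frac{434700}{\sqrt{2 \left(-409\right) \left(- \frac{1}{509}\right) + 387886}} = - \frac{434700}{\sqrt{\frac{818}{509} + 387886}} = - \frac{434700}{\sqrt{\frac{197434792}{509}}} = - \frac{434700}{\frac{2}{509} \sqrt{25123577282}} = - 434700 \frac{\sqrt{25123577282}}{98717396} = - \frac{108675 \sqrt{25123577282}}{24679349}$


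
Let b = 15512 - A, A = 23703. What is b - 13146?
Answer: -21337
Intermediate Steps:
b = -8191 (b = 15512 - 1*23703 = 15512 - 23703 = -8191)
b - 13146 = -8191 - 13146 = -21337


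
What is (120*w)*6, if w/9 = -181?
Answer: -1172880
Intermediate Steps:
w = -1629 (w = 9*(-181) = -1629)
(120*w)*6 = (120*(-1629))*6 = -195480*6 = -1172880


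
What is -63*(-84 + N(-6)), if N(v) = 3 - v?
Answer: 4725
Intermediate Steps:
-63*(-84 + N(-6)) = -63*(-84 + (3 - 1*(-6))) = -63*(-84 + (3 + 6)) = -63*(-84 + 9) = -63*(-75) = 4725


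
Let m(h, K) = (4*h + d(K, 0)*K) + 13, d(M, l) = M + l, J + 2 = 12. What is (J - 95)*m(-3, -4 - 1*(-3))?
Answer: -170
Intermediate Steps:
J = 10 (J = -2 + 12 = 10)
m(h, K) = 13 + K**2 + 4*h (m(h, K) = (4*h + (K + 0)*K) + 13 = (4*h + K*K) + 13 = (4*h + K**2) + 13 = (K**2 + 4*h) + 13 = 13 + K**2 + 4*h)
(J - 95)*m(-3, -4 - 1*(-3)) = (10 - 95)*(13 + (-4 - 1*(-3))**2 + 4*(-3)) = -85*(13 + (-4 + 3)**2 - 12) = -85*(13 + (-1)**2 - 12) = -85*(13 + 1 - 12) = -85*2 = -170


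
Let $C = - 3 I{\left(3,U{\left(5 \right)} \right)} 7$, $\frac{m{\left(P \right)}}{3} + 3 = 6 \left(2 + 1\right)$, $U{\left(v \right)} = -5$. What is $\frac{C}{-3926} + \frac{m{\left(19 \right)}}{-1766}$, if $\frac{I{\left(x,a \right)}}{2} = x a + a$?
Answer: $- \frac{830055}{3466658} \approx -0.23944$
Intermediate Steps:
$I{\left(x,a \right)} = 2 a + 2 a x$ ($I{\left(x,a \right)} = 2 \left(x a + a\right) = 2 \left(a x + a\right) = 2 \left(a + a x\right) = 2 a + 2 a x$)
$m{\left(P \right)} = 45$ ($m{\left(P \right)} = -9 + 3 \cdot 6 \left(2 + 1\right) = -9 + 3 \cdot 6 \cdot 3 = -9 + 3 \cdot 18 = -9 + 54 = 45$)
$C = 840$ ($C = - 3 \cdot 2 \left(-5\right) \left(1 + 3\right) 7 = - 3 \cdot 2 \left(-5\right) 4 \cdot 7 = \left(-3\right) \left(-40\right) 7 = 120 \cdot 7 = 840$)
$\frac{C}{-3926} + \frac{m{\left(19 \right)}}{-1766} = \frac{840}{-3926} + \frac{45}{-1766} = 840 \left(- \frac{1}{3926}\right) + 45 \left(- \frac{1}{1766}\right) = - \frac{420}{1963} - \frac{45}{1766} = - \frac{830055}{3466658}$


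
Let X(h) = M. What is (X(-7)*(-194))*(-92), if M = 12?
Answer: 214176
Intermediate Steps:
X(h) = 12
(X(-7)*(-194))*(-92) = (12*(-194))*(-92) = -2328*(-92) = 214176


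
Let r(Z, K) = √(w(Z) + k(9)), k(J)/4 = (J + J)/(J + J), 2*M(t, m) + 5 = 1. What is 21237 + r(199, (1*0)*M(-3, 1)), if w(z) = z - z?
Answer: 21239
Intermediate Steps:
M(t, m) = -2 (M(t, m) = -5/2 + (½)*1 = -5/2 + ½ = -2)
w(z) = 0
k(J) = 4 (k(J) = 4*((J + J)/(J + J)) = 4*((2*J)/((2*J))) = 4*((2*J)*(1/(2*J))) = 4*1 = 4)
r(Z, K) = 2 (r(Z, K) = √(0 + 4) = √4 = 2)
21237 + r(199, (1*0)*M(-3, 1)) = 21237 + 2 = 21239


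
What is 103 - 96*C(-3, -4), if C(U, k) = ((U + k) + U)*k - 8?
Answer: -2969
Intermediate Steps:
C(U, k) = -8 + k*(k + 2*U) (C(U, k) = (k + 2*U)*k - 8 = k*(k + 2*U) - 8 = -8 + k*(k + 2*U))
103 - 96*C(-3, -4) = 103 - 96*(-8 + (-4)² + 2*(-3)*(-4)) = 103 - 96*(-8 + 16 + 24) = 103 - 96*32 = 103 - 3072 = -2969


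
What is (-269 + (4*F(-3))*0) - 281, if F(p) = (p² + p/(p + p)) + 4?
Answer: -550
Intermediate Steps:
F(p) = 9/2 + p² (F(p) = (p² + p/((2*p))) + 4 = (p² + (1/(2*p))*p) + 4 = (p² + ½) + 4 = (½ + p²) + 4 = 9/2 + p²)
(-269 + (4*F(-3))*0) - 281 = (-269 + (4*(9/2 + (-3)²))*0) - 281 = (-269 + (4*(9/2 + 9))*0) - 281 = (-269 + (4*(27/2))*0) - 281 = (-269 + 54*0) - 281 = (-269 + 0) - 281 = -269 - 281 = -550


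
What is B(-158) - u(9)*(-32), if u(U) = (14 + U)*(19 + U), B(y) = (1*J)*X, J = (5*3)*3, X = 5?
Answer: 20833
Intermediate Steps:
J = 45 (J = 15*3 = 45)
B(y) = 225 (B(y) = (1*45)*5 = 45*5 = 225)
B(-158) - u(9)*(-32) = 225 - (266 + 9² + 33*9)*(-32) = 225 - (266 + 81 + 297)*(-32) = 225 - 644*(-32) = 225 - 1*(-20608) = 225 + 20608 = 20833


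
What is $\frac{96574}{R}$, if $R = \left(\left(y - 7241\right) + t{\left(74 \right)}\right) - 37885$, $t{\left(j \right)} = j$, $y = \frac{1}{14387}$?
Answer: $- \frac{1389410138}{648163123} \approx -2.1436$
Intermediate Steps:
$y = \frac{1}{14387} \approx 6.9507 \cdot 10^{-5}$
$R = - \frac{648163123}{14387}$ ($R = \left(\left(\frac{1}{14387} - 7241\right) + 74\right) - 37885 = \left(- \frac{104176266}{14387} + 74\right) - 37885 = - \frac{103111628}{14387} - 37885 = - \frac{648163123}{14387} \approx -45052.0$)
$\frac{96574}{R} = \frac{96574}{- \frac{648163123}{14387}} = 96574 \left(- \frac{14387}{648163123}\right) = - \frac{1389410138}{648163123}$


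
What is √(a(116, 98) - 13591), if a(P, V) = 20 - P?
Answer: I*√13687 ≈ 116.99*I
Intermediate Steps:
√(a(116, 98) - 13591) = √((20 - 1*116) - 13591) = √((20 - 116) - 13591) = √(-96 - 13591) = √(-13687) = I*√13687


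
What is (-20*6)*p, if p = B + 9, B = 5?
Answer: -1680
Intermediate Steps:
p = 14 (p = 5 + 9 = 14)
(-20*6)*p = -20*6*14 = -120*14 = -1680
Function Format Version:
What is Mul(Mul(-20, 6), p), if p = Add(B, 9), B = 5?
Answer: -1680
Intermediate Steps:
p = 14 (p = Add(5, 9) = 14)
Mul(Mul(-20, 6), p) = Mul(Mul(-20, 6), 14) = Mul(-120, 14) = -1680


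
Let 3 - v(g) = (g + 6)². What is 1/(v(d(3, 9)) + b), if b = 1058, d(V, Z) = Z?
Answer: 1/836 ≈ 0.0011962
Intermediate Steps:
v(g) = 3 - (6 + g)² (v(g) = 3 - (g + 6)² = 3 - (6 + g)²)
1/(v(d(3, 9)) + b) = 1/((3 - (6 + 9)²) + 1058) = 1/((3 - 1*15²) + 1058) = 1/((3 - 1*225) + 1058) = 1/((3 - 225) + 1058) = 1/(-222 + 1058) = 1/836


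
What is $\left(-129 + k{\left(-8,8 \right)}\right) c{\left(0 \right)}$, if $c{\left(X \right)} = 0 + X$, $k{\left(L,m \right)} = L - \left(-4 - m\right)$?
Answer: $0$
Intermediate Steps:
$k{\left(L,m \right)} = 4 + L + m$ ($k{\left(L,m \right)} = L + \left(4 + m\right) = 4 + L + m$)
$c{\left(X \right)} = X$
$\left(-129 + k{\left(-8,8 \right)}\right) c{\left(0 \right)} = \left(-129 + \left(4 - 8 + 8\right)\right) 0 = \left(-129 + 4\right) 0 = \left(-125\right) 0 = 0$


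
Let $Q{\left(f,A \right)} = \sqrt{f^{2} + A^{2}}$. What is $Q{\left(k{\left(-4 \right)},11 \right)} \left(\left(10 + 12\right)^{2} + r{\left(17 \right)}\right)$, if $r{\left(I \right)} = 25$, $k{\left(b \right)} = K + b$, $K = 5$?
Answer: $509 \sqrt{122} \approx 5622.1$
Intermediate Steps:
$k{\left(b \right)} = 5 + b$
$Q{\left(f,A \right)} = \sqrt{A^{2} + f^{2}}$
$Q{\left(k{\left(-4 \right)},11 \right)} \left(\left(10 + 12\right)^{2} + r{\left(17 \right)}\right) = \sqrt{11^{2} + \left(5 - 4\right)^{2}} \left(\left(10 + 12\right)^{2} + 25\right) = \sqrt{121 + 1^{2}} \left(22^{2} + 25\right) = \sqrt{121 + 1} \left(484 + 25\right) = \sqrt{122} \cdot 509 = 509 \sqrt{122}$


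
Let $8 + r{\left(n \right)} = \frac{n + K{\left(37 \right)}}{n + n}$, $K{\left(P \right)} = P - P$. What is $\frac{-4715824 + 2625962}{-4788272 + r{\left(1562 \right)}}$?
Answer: $\frac{4179724}{9576559} \approx 0.43645$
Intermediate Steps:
$K{\left(P \right)} = 0$
$r{\left(n \right)} = - \frac{15}{2}$ ($r{\left(n \right)} = -8 + \frac{n + 0}{n + n} = -8 + \frac{n}{2 n} = -8 + n \frac{1}{2 n} = -8 + \frac{1}{2} = - \frac{15}{2}$)
$\frac{-4715824 + 2625962}{-4788272 + r{\left(1562 \right)}} = \frac{-4715824 + 2625962}{-4788272 - \frac{15}{2}} = - \frac{2089862}{- \frac{9576559}{2}} = \left(-2089862\right) \left(- \frac{2}{9576559}\right) = \frac{4179724}{9576559}$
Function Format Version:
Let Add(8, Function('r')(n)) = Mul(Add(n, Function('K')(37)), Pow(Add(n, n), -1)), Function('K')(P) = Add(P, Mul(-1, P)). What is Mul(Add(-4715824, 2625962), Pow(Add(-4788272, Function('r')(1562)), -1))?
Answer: Rational(4179724, 9576559) ≈ 0.43645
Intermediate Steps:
Function('K')(P) = 0
Function('r')(n) = Rational(-15, 2) (Function('r')(n) = Add(-8, Mul(Add(n, 0), Pow(Add(n, n), -1))) = Add(-8, Mul(n, Pow(Mul(2, n), -1))) = Add(-8, Mul(n, Mul(Rational(1, 2), Pow(n, -1)))) = Add(-8, Rational(1, 2)) = Rational(-15, 2))
Mul(Add(-4715824, 2625962), Pow(Add(-4788272, Function('r')(1562)), -1)) = Mul(Add(-4715824, 2625962), Pow(Add(-4788272, Rational(-15, 2)), -1)) = Mul(-2089862, Pow(Rational(-9576559, 2), -1)) = Mul(-2089862, Rational(-2, 9576559)) = Rational(4179724, 9576559)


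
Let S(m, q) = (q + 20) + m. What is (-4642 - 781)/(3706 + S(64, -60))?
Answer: -5423/3730 ≈ -1.4539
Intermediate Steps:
S(m, q) = 20 + m + q (S(m, q) = (20 + q) + m = 20 + m + q)
(-4642 - 781)/(3706 + S(64, -60)) = (-4642 - 781)/(3706 + (20 + 64 - 60)) = -5423/(3706 + 24) = -5423/3730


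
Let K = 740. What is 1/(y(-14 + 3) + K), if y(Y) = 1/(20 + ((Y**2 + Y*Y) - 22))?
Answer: 240/177601 ≈ 0.0013513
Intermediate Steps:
y(Y) = 1/(-2 + 2*Y**2) (y(Y) = 1/(20 + ((Y**2 + Y**2) - 22)) = 1/(20 + (2*Y**2 - 22)) = 1/(20 + (-22 + 2*Y**2)) = 1/(-2 + 2*Y**2))
1/(y(-14 + 3) + K) = 1/(1/(2*(-1 + (-14 + 3)**2)) + 740) = 1/(1/(2*(-1 + (-11)**2)) + 740) = 1/(1/(2*(-1 + 121)) + 740) = 1/((1/2)/120 + 740) = 1/((1/2)*(1/120) + 740) = 1/(1/240 + 740) = 1/(177601/240) = 240/177601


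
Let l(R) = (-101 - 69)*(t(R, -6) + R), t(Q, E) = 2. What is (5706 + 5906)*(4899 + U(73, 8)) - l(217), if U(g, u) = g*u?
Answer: 63705826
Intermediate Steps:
l(R) = -340 - 170*R (l(R) = (-101 - 69)*(2 + R) = -170*(2 + R) = -340 - 170*R)
(5706 + 5906)*(4899 + U(73, 8)) - l(217) = (5706 + 5906)*(4899 + 73*8) - (-340 - 170*217) = 11612*(4899 + 584) - (-340 - 36890) = 11612*5483 - 1*(-37230) = 63668596 + 37230 = 63705826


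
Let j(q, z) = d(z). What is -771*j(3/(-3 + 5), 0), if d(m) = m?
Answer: 0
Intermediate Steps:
j(q, z) = z
-771*j(3/(-3 + 5), 0) = -771*0 = 0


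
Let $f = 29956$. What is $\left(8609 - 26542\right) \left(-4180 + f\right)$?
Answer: $-462241008$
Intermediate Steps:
$\left(8609 - 26542\right) \left(-4180 + f\right) = \left(8609 - 26542\right) \left(-4180 + 29956\right) = \left(-17933\right) 25776 = -462241008$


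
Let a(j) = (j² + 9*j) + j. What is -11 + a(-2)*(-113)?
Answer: 1797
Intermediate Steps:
a(j) = j² + 10*j
-11 + a(-2)*(-113) = -11 - 2*(10 - 2)*(-113) = -11 - 2*8*(-113) = -11 - 16*(-113) = -11 + 1808 = 1797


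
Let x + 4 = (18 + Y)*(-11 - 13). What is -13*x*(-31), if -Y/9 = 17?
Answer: 1304108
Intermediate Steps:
Y = -153 (Y = -9*17 = -153)
x = 3236 (x = -4 + (18 - 153)*(-11 - 13) = -4 - 135*(-24) = -4 + 3240 = 3236)
-13*x*(-31) = -13*3236*(-31) = -42068*(-31) = 1304108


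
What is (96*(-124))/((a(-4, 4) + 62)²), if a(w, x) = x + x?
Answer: -2976/1225 ≈ -2.4294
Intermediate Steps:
a(w, x) = 2*x
(96*(-124))/((a(-4, 4) + 62)²) = (96*(-124))/((2*4 + 62)²) = -11904/(8 + 62)² = -11904/(70²) = -11904/4900 = -11904*1/4900 = -2976/1225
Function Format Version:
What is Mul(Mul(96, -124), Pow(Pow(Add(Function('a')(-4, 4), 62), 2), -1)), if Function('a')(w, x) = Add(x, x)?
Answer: Rational(-2976, 1225) ≈ -2.4294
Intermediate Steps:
Function('a')(w, x) = Mul(2, x)
Mul(Mul(96, -124), Pow(Pow(Add(Function('a')(-4, 4), 62), 2), -1)) = Mul(Mul(96, -124), Pow(Pow(Add(Mul(2, 4), 62), 2), -1)) = Mul(-11904, Pow(Pow(Add(8, 62), 2), -1)) = Mul(-11904, Pow(Pow(70, 2), -1)) = Mul(-11904, Pow(4900, -1)) = Mul(-11904, Rational(1, 4900)) = Rational(-2976, 1225)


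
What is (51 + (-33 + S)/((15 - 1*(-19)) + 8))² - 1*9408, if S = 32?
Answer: -12011831/1764 ≈ -6809.4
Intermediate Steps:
(51 + (-33 + S)/((15 - 1*(-19)) + 8))² - 1*9408 = (51 + (-33 + 32)/((15 - 1*(-19)) + 8))² - 1*9408 = (51 - 1/((15 + 19) + 8))² - 9408 = (51 - 1/(34 + 8))² - 9408 = (51 - 1/42)² - 9408 = (2141/42)² - 9408 = 4583881/1764 - 9408 = -12011831/1764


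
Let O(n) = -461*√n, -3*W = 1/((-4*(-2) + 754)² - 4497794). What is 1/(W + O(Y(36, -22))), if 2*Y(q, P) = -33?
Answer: 11751450/484248973929606641251 + 31831261022126250*I*√66/484248973929606641251 ≈ 2.4267e-14 + 0.00053402*I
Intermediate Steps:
Y(q, P) = -33/2 (Y(q, P) = (½)*(-33) = -33/2)
W = 1/11751450 (W = -1/(3*((-4*(-2) + 754)² - 4497794)) = -1/(3*((8 + 754)² - 4497794)) = -1/(3*(762² - 4497794)) = -1/(3*(580644 - 4497794)) = -⅓/(-3917150) = -⅓*(-1/3917150) = 1/11751450 ≈ 8.5096e-8)
1/(W + O(Y(36, -22))) = 1/(1/11751450 - 461*I*√66/2)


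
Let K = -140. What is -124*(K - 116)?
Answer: 31744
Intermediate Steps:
-124*(K - 116) = -124*(-140 - 116) = -124*(-256) = 31744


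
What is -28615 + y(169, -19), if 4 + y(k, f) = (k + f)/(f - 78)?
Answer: -2776193/97 ≈ -28621.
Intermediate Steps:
y(k, f) = -4 + (f + k)/(-78 + f) (y(k, f) = -4 + (k + f)/(f - 78) = -4 + (f + k)/(-78 + f))
-28615 + y(169, -19) = -28615 + (312 + 169 - 3*(-19))/(-78 - 19) = -28615 + (312 + 169 + 57)/(-97) = -28615 - 1/97*538 = -28615 - 538/97 = -2776193/97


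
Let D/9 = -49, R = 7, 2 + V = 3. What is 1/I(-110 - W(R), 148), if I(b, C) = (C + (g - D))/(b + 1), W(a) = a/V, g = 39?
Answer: -29/157 ≈ -0.18471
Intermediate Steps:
V = 1 (V = -2 + 3 = 1)
D = -441 (D = 9*(-49) = -441)
W(a) = a (W(a) = a/1 = a*1 = a)
I(b, C) = (480 + C)/(1 + b) (I(b, C) = (C + (39 - 1*(-441)))/(b + 1) = (C + (39 + 441))/(1 + b) = (C + 480)/(1 + b) = (480 + C)/(1 + b))
1/I(-110 - W(R), 148) = 1/((480 + 148)/(1 + (-110 - 1*7))) = 1/(628/(1 + (-110 - 7))) = 1/(628/(1 - 117)) = 1/(628/(-116)) = 1/(-1/116*628) = 1/(-157/29) = -29/157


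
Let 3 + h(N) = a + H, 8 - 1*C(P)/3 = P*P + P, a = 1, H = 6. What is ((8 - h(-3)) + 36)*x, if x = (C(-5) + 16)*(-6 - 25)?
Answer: 24800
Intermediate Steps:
C(P) = 24 - 3*P - 3*P² (C(P) = 24 - 3*(P*P + P) = 24 - 3*(P² + P) = 24 - 3*(P + P²) = 24 + (-3*P - 3*P²) = 24 - 3*P - 3*P²)
h(N) = 4 (h(N) = -3 + (1 + 6) = -3 + 7 = 4)
x = 620 (x = ((24 - 3*(-5) - 3*(-5)²) + 16)*(-6 - 25) = ((24 + 15 - 3*25) + 16)*(-31) = ((24 + 15 - 75) + 16)*(-31) = (-36 + 16)*(-31) = -20*(-31) = 620)
((8 - h(-3)) + 36)*x = ((8 - 1*4) + 36)*620 = ((8 - 4) + 36)*620 = (4 + 36)*620 = 40*620 = 24800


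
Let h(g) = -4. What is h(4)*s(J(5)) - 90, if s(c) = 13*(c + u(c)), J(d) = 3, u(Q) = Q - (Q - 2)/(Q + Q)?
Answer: -1180/3 ≈ -393.33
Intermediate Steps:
u(Q) = Q - (-2 + Q)/(2*Q)
s(c) = -13/2 + 13/c + 26*c (s(c) = 13*(c + (-½ + c + 1/c)) = 13*(-½ + 1/c + 2*c) = -13/2 + 13/c + 26*c)
h(4)*s(J(5)) - 90 = -4*(-13/2 + 13/3 + 26*3) - 90 = -4*(-13/2 + 13*(⅓) + 78) - 90 = -4*(-13/2 + 13/3 + 78) - 90 = -4*455/6 - 90 = -910/3 - 90 = -1180/3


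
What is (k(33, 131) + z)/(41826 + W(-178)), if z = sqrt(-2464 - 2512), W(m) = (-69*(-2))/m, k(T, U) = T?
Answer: 979/1240815 + 356*I*sqrt(311)/3722445 ≈ 0.000789 + 0.0016866*I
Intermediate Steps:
W(m) = 138/m
z = 4*I*sqrt(311) (z = sqrt(-4976) = 4*I*sqrt(311) ≈ 70.541*I)
(k(33, 131) + z)/(41826 + W(-178)) = (33 + 4*I*sqrt(311))/(41826 + 138/(-178)) = (33 + 4*I*sqrt(311))/(41826 + 138*(-1/178)) = (33 + 4*I*sqrt(311))/(41826 - 69/89) = (33 + 4*I*sqrt(311))/(3722445/89) = (33 + 4*I*sqrt(311))*(89/3722445) = 979/1240815 + 356*I*sqrt(311)/3722445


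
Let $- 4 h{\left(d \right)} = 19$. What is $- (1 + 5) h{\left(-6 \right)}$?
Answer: $\frac{57}{2} \approx 28.5$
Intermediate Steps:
$h{\left(d \right)} = - \frac{19}{4}$ ($h{\left(d \right)} = \left(- \frac{1}{4}\right) 19 = - \frac{19}{4}$)
$- (1 + 5) h{\left(-6 \right)} = - (1 + 5) \left(- \frac{19}{4}\right) = \left(-1\right) 6 \left(- \frac{19}{4}\right) = \left(-6\right) \left(- \frac{19}{4}\right) = \frac{57}{2}$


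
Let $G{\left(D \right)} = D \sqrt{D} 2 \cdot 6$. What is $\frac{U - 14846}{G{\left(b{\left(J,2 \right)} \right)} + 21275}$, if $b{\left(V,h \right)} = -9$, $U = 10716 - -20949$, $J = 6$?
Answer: $\frac{357824225}{452730601} + \frac{5449356 i}{452730601} \approx 0.79037 + 0.012037 i$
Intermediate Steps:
$U = 31665$ ($U = 10716 + 20949 = 31665$)
$G{\left(D \right)} = 12 D^{\frac{3}{2}}$ ($G{\left(D \right)} = D^{\frac{3}{2}} \cdot 2 \cdot 6 = 2 D^{\frac{3}{2}} \cdot 6 = 12 D^{\frac{3}{2}}$)
$\frac{U - 14846}{G{\left(b{\left(J,2 \right)} \right)} + 21275} = \frac{31665 - 14846}{12 \left(-9\right)^{\frac{3}{2}} + 21275} = \frac{16819}{12 \left(- 27 i\right) + 21275} = \frac{16819}{- 324 i + 21275} = \frac{16819}{21275 - 324 i} = 16819 \frac{21275 + 324 i}{452730601} = \frac{16819 \left(21275 + 324 i\right)}{452730601}$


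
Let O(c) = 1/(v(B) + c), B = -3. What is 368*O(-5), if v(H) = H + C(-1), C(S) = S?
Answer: -368/9 ≈ -40.889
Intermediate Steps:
v(H) = -1 + H (v(H) = H - 1 = -1 + H)
O(c) = 1/(-4 + c) (O(c) = 1/((-1 - 3) + c) = 1/(-4 + c))
368*O(-5) = 368/(-4 - 5) = 368/(-9) = 368*(-⅑) = -368/9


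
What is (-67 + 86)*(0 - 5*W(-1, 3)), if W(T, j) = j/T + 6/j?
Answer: 95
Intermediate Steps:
W(T, j) = 6/j + j/T
(-67 + 86)*(0 - 5*W(-1, 3)) = (-67 + 86)*(0 - 5*(6/3 + 3/(-1))) = 19*(0 - 5*(6*(1/3) + 3*(-1))) = 19*(0 - 5*(2 - 3)) = 19*(0 - 5*(-1)) = 19*(0 + 5) = 19*5 = 95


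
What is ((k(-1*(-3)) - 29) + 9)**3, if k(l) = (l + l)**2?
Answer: 4096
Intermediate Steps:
k(l) = 4*l**2 (k(l) = (2*l)**2 = 4*l**2)
((k(-1*(-3)) - 29) + 9)**3 = ((4*(-1*(-3))**2 - 29) + 9)**3 = ((4*3**2 - 29) + 9)**3 = ((4*9 - 29) + 9)**3 = ((36 - 29) + 9)**3 = (7 + 9)**3 = 16**3 = 4096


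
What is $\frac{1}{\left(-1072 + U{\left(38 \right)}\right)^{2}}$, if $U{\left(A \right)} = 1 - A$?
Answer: $\frac{1}{1229881} \approx 8.1309 \cdot 10^{-7}$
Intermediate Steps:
$\frac{1}{\left(-1072 + U{\left(38 \right)}\right)^{2}} = \frac{1}{\left(-1072 + \left(1 - 38\right)\right)^{2}} = \frac{1}{\left(-1072 - 37\right)^{2}} = \frac{1}{\left(-1109\right)^{2}} = \frac{1}{1229881}$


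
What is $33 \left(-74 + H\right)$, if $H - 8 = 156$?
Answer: $2970$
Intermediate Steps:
$H = 164$ ($H = 8 + 156 = 164$)
$33 \left(-74 + H\right) = 33 \left(-74 + 164\right) = 33 \cdot 90 = 2970$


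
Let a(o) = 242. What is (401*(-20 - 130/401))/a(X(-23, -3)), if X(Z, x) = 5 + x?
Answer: -4075/121 ≈ -33.678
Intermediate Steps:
(401*(-20 - 130/401))/a(X(-23, -3)) = (401*(-20 - 130/401))/242 = (401*(-20 - 130*1/401))*(1/242) = (401*(-20 - 130/401))*(1/242) = (401*(-8150/401))*(1/242) = -8150*1/242 = -4075/121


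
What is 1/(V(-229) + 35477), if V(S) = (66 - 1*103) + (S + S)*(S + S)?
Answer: 1/245204 ≈ 4.0782e-6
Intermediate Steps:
V(S) = -37 + 4*S**2 (V(S) = (66 - 103) + (2*S)*(2*S) = -37 + 4*S**2)
1/(V(-229) + 35477) = 1/((-37 + 4*(-229)**2) + 35477) = 1/((-37 + 4*52441) + 35477) = 1/((-37 + 209764) + 35477) = 1/(209727 + 35477) = 1/245204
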